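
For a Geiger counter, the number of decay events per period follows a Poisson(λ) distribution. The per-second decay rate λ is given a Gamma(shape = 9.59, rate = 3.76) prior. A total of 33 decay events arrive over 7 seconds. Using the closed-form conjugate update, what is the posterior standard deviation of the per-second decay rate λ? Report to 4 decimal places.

0.6065

With a Gamma(shape α, rate β) prior, the Poisson likelihood is conjugate: the posterior is Gamma(α + ΣXᵢ, β + n).
Posterior: Gamma(α+S, β+n) = Gamma(9.59+33, 3.76+7) = Gamma(42.59, 10.76).
SD = √α/β = √42.59/10.76 = 0.6065.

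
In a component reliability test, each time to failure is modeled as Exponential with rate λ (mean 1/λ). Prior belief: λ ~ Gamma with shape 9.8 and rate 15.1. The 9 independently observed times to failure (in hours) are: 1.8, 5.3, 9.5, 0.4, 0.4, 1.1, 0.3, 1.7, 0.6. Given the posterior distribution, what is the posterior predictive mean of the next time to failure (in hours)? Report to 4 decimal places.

2.0337

With a Gamma(shape α, rate β) prior on the exponential rate λ, the posterior after n observations with total T = Σxᵢ is Gamma(α+n, β+T).
Sum of observations T = 21.1 hours; n = 9.
Posterior: Gamma(9.8+9, 15.1+21.1) = Gamma(18.8, 36.2).
The predictive distribution for the next observation is Lomax; its mean is β/(α−1) = 36.2/17.8 = 2.0337.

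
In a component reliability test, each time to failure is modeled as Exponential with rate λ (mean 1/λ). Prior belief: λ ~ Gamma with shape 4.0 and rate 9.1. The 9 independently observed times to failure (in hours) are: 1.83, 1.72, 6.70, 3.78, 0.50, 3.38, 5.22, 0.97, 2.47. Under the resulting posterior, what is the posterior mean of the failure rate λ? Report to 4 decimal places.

With a Gamma(shape α, rate β) prior on the exponential rate λ, the posterior after n observations with total T = Σxᵢ is Gamma(α+n, β+T).
Sum of observations T = 26.57 hours; n = 9.
Posterior: Gamma(4.0+9, 9.1+26.57) = Gamma(13.0, 35.67).
Posterior mean of λ = α/β = 13.0/35.67 = 0.3645.

0.3645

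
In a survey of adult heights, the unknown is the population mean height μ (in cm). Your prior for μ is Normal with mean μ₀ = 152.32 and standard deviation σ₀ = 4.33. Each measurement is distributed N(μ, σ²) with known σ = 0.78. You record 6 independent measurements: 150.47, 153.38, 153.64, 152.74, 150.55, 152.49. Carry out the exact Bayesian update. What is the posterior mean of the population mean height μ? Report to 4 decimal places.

For Normal data with known variance σ², a Normal(μ₀, σ₀²) prior on μ is conjugate. Posterior precision = 1/σ₀² + n/σ²; posterior mean is the precision-weighted average of μ₀ and x̄.
Σxᵢ = 150.47 + 153.38 + 153.64 + 152.74 + 150.55 + 152.49 = 913.27, so n·x̄ = 913.27.
σ₀² = 4.33² = 18.7489, σ² = 0.78² = 0.6084; σ² + n·σ₀² = 0.6084 + 6·18.7489 = 113.1018.
Posterior mean = (μ₀/σ₀² + n·x̄/σ²)/(1/σ₀² + n/σ²) = (σ²·μ₀ + σ₀²·n·x̄)/(σ² + n·σ₀²) = (0.6084·152.32 + 18.7489·913.27)/113.1018 = 17215.479391/113.1018 = 152.2122.

152.2122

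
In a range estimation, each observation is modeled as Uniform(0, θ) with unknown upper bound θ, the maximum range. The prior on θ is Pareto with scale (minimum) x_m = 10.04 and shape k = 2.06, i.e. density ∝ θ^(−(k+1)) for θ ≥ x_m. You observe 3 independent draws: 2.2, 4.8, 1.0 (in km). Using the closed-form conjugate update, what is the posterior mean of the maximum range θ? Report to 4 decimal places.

12.5129

A Pareto(scale x_m, shape k) prior on the upper bound θ of Uniform(0, θ) is conjugate: posterior is Pareto(max(x_m, max xᵢ), k + n).
Sample maximum = 4.8; prior scale x_m = 10.04 → posterior scale = max = 10.04.
Posterior shape = 2.06 + 3 = 5.06.
E[θ|data] = k·x_m/(k−1) = 5.06·10.04/4.06 = 12.5129.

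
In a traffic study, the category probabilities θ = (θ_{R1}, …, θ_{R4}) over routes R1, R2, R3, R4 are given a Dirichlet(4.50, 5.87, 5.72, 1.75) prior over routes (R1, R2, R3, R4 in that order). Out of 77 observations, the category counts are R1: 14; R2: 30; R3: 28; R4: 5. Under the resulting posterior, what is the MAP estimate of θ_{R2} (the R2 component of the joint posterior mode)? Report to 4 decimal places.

0.3839

The Dirichlet prior is conjugate to the Multinomial likelihood: each posterior αⱼ = prior αⱼ + observed count nⱼ.
Posterior concentration: (18.50, 35.87, 33.72, 6.75), total = 94.84.
Joint mode component: (α_{R2}−1)/(Σα−K) = 34.87/90.84 = 0.3839.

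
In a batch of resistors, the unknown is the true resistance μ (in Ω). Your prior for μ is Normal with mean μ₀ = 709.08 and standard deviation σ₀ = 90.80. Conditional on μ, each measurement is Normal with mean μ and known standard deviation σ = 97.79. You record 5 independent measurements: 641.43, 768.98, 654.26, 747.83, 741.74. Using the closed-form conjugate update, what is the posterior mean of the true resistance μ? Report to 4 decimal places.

For Normal data with known variance σ², a Normal(μ₀, σ₀²) prior on μ is conjugate. Posterior precision = 1/σ₀² + n/σ²; posterior mean is the precision-weighted average of μ₀ and x̄.
Σxᵢ = 641.43 + 768.98 + 654.26 + 747.83 + 741.74 = 3554.24, so n·x̄ = 3554.24.
σ₀² = 90.80² = 8244.64, σ² = 97.79² = 9562.8841; σ² + n·σ₀² = 9562.8841 + 5·8244.64 = 50786.0841.
Posterior mean = (μ₀/σ₀² + n·x̄/σ²)/(1/σ₀² + n/σ²) = (σ²·μ₀ + σ₀²·n·x̄)/(σ² + n·σ₀²) = (9562.8841·709.08 + 8244.64·3554.24)/50786.0841 = 36084279.131228/50786.0841 = 710.5151.

710.5151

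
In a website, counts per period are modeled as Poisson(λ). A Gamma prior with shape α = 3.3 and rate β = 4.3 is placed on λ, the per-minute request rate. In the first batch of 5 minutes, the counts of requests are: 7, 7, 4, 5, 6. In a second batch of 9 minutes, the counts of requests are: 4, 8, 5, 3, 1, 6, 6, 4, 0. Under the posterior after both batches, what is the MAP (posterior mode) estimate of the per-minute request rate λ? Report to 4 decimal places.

3.7322

With a Gamma(shape α, rate β) prior, the Poisson likelihood is conjugate: the posterior is Gamma(α + ΣXᵢ, β + n).
Batch 1: sum of counts S = 29 over n = 5 minutes.
After batch 1: Gamma(α+S, β+n) = Gamma(3.3+29, 4.3+5) = Gamma(32.3, 9.3).
Batch 2: sum of counts S = 37 over n = 9 minutes.
After batch 2: Gamma(α+S, β+n) = Gamma(32.3+37, 9.3+9) = Gamma(69.3, 18.3).
Mode of Gamma(α,β) for α≥1 is (α−1)/β = 68.3/18.3 = 3.7322.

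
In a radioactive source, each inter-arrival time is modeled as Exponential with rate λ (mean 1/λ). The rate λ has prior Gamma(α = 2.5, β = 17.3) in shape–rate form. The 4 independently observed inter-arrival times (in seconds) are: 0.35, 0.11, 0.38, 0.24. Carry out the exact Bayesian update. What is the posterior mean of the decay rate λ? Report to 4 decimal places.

With a Gamma(shape α, rate β) prior on the exponential rate λ, the posterior after n observations with total T = Σxᵢ is Gamma(α+n, β+T).
Sum of observations T = 1.08 seconds; n = 4.
Posterior: Gamma(2.5+4, 17.3+1.08) = Gamma(6.5, 18.38).
Posterior mean of λ = α/β = 6.5/18.38 = 0.3536.

0.3536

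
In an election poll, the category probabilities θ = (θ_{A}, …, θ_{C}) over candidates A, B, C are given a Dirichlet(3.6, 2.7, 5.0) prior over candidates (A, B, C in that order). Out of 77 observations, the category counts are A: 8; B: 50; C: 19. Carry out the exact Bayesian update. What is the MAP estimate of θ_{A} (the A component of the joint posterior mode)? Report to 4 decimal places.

0.1243

The Dirichlet prior is conjugate to the Multinomial likelihood: each posterior αⱼ = prior αⱼ + observed count nⱼ.
Posterior concentration: (11.6, 52.7, 24.0), total = 88.3.
Joint mode component: (α_{A}−1)/(Σα−K) = 10.6/85.3 = 0.1243.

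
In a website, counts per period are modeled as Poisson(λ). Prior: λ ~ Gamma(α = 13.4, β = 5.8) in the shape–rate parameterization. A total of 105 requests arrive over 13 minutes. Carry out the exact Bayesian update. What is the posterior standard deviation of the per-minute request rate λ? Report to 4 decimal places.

With a Gamma(shape α, rate β) prior, the Poisson likelihood is conjugate: the posterior is Gamma(α + ΣXᵢ, β + n).
Posterior: Gamma(α+S, β+n) = Gamma(13.4+105, 5.8+13) = Gamma(118.4, 18.8).
SD = √α/β = √118.4/18.8 = 0.5788.

0.5788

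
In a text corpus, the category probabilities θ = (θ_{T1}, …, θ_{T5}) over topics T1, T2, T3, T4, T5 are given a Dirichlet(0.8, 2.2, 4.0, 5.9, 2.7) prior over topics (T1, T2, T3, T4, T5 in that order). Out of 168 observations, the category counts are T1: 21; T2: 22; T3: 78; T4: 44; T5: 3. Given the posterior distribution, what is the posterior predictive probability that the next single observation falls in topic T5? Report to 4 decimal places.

0.0310

The Dirichlet prior is conjugate to the Multinomial likelihood: each posterior αⱼ = prior αⱼ + observed count nⱼ.
Posterior concentration: (21.8, 24.2, 82.0, 49.9, 5.7), total = 183.6.
P(next = T5 | data) = α_{T5}/Σα = 0.0310.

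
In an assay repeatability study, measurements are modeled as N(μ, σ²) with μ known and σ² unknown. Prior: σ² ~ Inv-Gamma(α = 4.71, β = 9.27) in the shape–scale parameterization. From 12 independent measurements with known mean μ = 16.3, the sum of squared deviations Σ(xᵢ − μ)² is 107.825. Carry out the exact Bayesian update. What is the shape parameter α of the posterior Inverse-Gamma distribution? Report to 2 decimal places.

With known mean μ and an Inverse-Gamma(α, β) prior on σ², the Normal likelihood is conjugate: posterior is Inv-Gamma(α + n/2, β + Σ(xᵢ−μ)²/2).
Posterior: Inv-Gamma(4.71 + 12/2, 9.27 + 107.825/2) = Inv-Gamma(10.71, 63.1825).
Posterior α = 10.71.

10.71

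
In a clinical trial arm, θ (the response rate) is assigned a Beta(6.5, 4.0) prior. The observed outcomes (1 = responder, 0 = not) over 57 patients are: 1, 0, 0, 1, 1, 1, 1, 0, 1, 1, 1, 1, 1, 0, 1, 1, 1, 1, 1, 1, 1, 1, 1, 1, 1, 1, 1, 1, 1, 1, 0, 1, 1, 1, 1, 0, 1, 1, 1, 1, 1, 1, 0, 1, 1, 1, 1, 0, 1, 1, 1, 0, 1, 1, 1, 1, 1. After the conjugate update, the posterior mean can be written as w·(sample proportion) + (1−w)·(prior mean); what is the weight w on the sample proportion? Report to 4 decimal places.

0.8444

The Beta prior is conjugate to a Binomial/Bernoulli likelihood; the update adds successes to α and failures to β.
Posterior mean = (α₀+k)/(α₀+β₀+n) = [n/(α₀+β₀+n)]·(k/n) + [(α₀+β₀)/(α₀+β₀+n)]·α₀/(α₀+β₀), so only n and the prior enter the weight.
The weight on the data is w = n/(α₀+β₀+n) = 57/(6.5+4.0+57) = 57/67.5 = 0.8444.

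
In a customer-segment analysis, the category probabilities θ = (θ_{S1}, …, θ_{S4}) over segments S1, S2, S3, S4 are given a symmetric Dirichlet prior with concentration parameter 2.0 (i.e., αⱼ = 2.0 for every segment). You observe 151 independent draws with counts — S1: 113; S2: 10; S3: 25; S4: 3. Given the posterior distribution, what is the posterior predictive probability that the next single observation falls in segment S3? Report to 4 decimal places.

The Dirichlet prior is conjugate to the Multinomial likelihood: each posterior αⱼ = prior αⱼ + observed count nⱼ.
Posterior concentration: (115.0, 12.0, 27.0, 5.0), total = 159.0.
P(next = S3 | data) = α_{S3}/Σα = 0.1698.

0.1698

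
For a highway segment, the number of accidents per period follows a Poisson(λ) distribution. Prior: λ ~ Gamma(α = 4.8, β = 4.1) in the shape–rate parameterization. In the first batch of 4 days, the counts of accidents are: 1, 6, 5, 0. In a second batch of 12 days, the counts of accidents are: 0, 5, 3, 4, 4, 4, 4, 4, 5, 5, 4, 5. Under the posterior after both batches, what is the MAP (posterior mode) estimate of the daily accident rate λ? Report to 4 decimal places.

With a Gamma(shape α, rate β) prior, the Poisson likelihood is conjugate: the posterior is Gamma(α + ΣXᵢ, β + n).
Batch 1: sum of counts S = 12 over n = 4 days.
After batch 1: Gamma(α+S, β+n) = Gamma(4.8+12, 4.1+4) = Gamma(16.8, 8.1).
Batch 2: sum of counts S = 47 over n = 12 days.
After batch 2: Gamma(α+S, β+n) = Gamma(16.8+47, 8.1+12) = Gamma(63.8, 20.1).
Mode of Gamma(α,β) for α≥1 is (α−1)/β = 62.8/20.1 = 3.1244.

3.1244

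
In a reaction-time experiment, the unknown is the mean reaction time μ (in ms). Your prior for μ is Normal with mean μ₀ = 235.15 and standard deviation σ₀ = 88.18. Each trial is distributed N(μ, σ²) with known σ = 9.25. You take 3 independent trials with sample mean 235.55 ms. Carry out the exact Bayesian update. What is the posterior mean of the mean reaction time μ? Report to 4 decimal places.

235.5485

For Normal data with known variance σ², a Normal(μ₀, σ₀²) prior on μ is conjugate. Posterior precision = 1/σ₀² + n/σ²; posterior mean is the precision-weighted average of μ₀ and x̄.
n·x̄ = 3·235.55 = 706.65.
σ₀² = 88.18² = 7775.7124, σ² = 9.25² = 85.5625; σ² + n·σ₀² = 85.5625 + 3·7775.7124 = 23412.6997.
Posterior mean = (μ₀/σ₀² + n·x̄/σ²)/(1/σ₀² + n/σ²) = (σ²·μ₀ + σ₀²·n·x̄)/(σ² + n·σ₀²) = (85.5625·235.15 + 7775.7124·706.65)/23412.6997 = 5514827.189335/23412.6997 = 235.5485.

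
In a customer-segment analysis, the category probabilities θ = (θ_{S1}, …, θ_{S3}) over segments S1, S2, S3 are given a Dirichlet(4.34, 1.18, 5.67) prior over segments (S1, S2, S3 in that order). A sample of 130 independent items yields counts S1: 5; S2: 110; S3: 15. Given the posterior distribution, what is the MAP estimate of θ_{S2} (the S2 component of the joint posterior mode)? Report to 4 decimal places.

The Dirichlet prior is conjugate to the Multinomial likelihood: each posterior αⱼ = prior αⱼ + observed count nⱼ.
Posterior concentration: (9.34, 111.18, 20.67), total = 141.19.
Joint mode component: (α_{S2}−1)/(Σα−K) = 110.18/138.19 = 0.7973.

0.7973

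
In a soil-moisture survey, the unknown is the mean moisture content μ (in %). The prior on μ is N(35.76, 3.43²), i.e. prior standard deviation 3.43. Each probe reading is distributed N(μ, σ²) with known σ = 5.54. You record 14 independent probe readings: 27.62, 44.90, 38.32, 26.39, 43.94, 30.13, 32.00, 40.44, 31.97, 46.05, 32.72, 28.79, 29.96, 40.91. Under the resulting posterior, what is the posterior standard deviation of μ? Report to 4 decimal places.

For Normal data with known variance σ², a Normal(μ₀, σ₀²) prior on μ is conjugate. Posterior precision = 1/σ₀² + n/σ²; posterior mean is the precision-weighted average of μ₀ and x̄.
σ₀² = 3.43² = 11.7649, σ² = 5.54² = 30.6916; σ² + n·σ₀² = 30.6916 + 14·11.7649 = 195.4002.
Posterior precision = 1/σ₀² + n/σ² = 1/11.7649 + 14/30.6916 = (σ² + n·σ₀²)/(σ₀²σ²) = 195.4002/(11.7649·30.6916); posterior variance σₙ² = σ₀²σ²/(σ² + n·σ₀²) = 11.7649·30.6916/195.4002 = 1.847918.
Posterior SD = √σₙ² = √(11.7649·30.6916/195.4002) = 1.3594.

1.3594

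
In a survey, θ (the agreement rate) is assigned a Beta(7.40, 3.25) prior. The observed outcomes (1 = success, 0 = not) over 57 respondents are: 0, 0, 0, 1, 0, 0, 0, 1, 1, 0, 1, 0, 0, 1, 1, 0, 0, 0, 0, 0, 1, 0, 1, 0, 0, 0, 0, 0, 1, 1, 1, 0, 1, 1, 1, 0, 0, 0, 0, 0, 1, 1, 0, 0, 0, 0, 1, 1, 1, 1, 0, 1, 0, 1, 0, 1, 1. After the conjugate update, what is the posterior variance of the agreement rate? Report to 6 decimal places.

0.003623

The Beta prior is conjugate to a Binomial/Bernoulli likelihood; the update adds successes to α and failures to β.
Posterior: Beta(α+k, β+n−k) = Beta(7.40+24, 3.25+33) = Beta(31.40, 36.25).
Var = αβ/((α+β)²(α+β+1)) = 31.40·36.25/(67.65²·68.65) = 0.003623.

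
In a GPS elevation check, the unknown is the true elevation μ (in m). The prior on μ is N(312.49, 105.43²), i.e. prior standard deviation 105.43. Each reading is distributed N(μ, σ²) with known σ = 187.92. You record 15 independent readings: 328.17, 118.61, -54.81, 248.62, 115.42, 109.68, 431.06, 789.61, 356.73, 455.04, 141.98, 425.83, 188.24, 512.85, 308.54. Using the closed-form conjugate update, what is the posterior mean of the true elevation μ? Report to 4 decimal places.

For Normal data with known variance σ², a Normal(μ₀, σ₀²) prior on μ is conjugate. Posterior precision = 1/σ₀² + n/σ²; posterior mean is the precision-weighted average of μ₀ and x̄.
Σxᵢ = 328.17 + 118.61 + (-54.81) + 248.62 + 115.42 + 109.68 + 431.06 + 789.61 + 356.73 + 455.04 + 141.98 + 425.83 + 188.24 + 512.85 + 308.54 = 4475.57, so n·x̄ = 4475.57.
σ₀² = 105.43² = 11115.4849, σ² = 187.92² = 35313.9264; σ² + n·σ₀² = 35313.9264 + 15·11115.4849 = 202046.1999.
Posterior mean = (μ₀/σ₀² + n·x̄/σ²)/(1/σ₀² + n/σ²) = (σ²·μ₀ + σ₀²·n·x̄)/(σ² + n·σ₀²) = (35313.9264·312.49 + 11115.4849·4475.57)/202046.1999 = 60783379.614629/202046.1999 = 300.8390.

300.8390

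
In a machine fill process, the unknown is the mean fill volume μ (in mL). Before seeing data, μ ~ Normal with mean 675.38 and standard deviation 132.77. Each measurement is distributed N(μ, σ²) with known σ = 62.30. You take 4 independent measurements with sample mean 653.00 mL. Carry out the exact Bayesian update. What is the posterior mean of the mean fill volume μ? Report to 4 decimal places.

For Normal data with known variance σ², a Normal(μ₀, σ₀²) prior on μ is conjugate. Posterior precision = 1/σ₀² + n/σ²; posterior mean is the precision-weighted average of μ₀ and x̄.
n·x̄ = 4·653.00 = 2612.
σ₀² = 132.77² = 17627.8729, σ² = 62.30² = 3881.29; σ² + n·σ₀² = 3881.29 + 4·17627.8729 = 74392.7816.
Posterior mean = (μ₀/σ₀² + n·x̄/σ²)/(1/σ₀² + n/σ²) = (σ²·μ₀ + σ₀²·n·x̄)/(σ² + n·σ₀²) = (3881.29·675.38 + 17627.8729·2612)/74392.7816 = 48665349.655/74392.7816 = 654.1676.

654.1676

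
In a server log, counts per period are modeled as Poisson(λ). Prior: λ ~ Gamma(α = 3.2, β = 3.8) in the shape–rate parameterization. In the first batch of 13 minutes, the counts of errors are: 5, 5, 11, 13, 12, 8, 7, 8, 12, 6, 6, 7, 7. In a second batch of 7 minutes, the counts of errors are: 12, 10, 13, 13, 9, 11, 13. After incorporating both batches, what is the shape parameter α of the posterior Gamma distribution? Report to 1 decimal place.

191.2

With a Gamma(shape α, rate β) prior, the Poisson likelihood is conjugate: the posterior is Gamma(α + ΣXᵢ, β + n).
Batch 1: sum of counts S = 107 over n = 13 minutes.
After batch 1: Gamma(α+S, β+n) = Gamma(3.2+107, 3.8+13) = Gamma(110.2, 16.8).
Batch 2: sum of counts S = 81 over n = 7 minutes.
After batch 2: Gamma(α+S, β+n) = Gamma(110.2+81, 16.8+7) = Gamma(191.2, 23.8).
Posterior α = 191.2.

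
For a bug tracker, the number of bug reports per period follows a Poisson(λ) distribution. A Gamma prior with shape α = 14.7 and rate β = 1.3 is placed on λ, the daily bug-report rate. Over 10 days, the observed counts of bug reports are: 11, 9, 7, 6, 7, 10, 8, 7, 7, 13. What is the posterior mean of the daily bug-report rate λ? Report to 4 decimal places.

8.8230

With a Gamma(shape α, rate β) prior, the Poisson likelihood is conjugate: the posterior is Gamma(α + ΣXᵢ, β + n).
Sum of counts S = 85 over n = 10 days.
Posterior: Gamma(α+S, β+n) = Gamma(14.7+85, 1.3+10) = Gamma(99.7, 11.3).
Posterior mean = α/β = 99.7/11.3 = 8.8230.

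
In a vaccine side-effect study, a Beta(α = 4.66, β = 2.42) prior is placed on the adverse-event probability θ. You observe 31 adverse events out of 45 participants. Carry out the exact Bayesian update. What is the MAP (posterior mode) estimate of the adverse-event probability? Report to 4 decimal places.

The Beta prior is conjugate to a Binomial/Bernoulli likelihood; the update adds successes to α and failures to β.
Posterior: Beta(α+k, β+n−k) = Beta(4.66+31, 2.42+14) = Beta(35.66, 16.42).
Mode of Beta(a,b) for a,b>1 is (a−1)/(a+b−2) = 34.66/50.08 = 0.6921.

0.6921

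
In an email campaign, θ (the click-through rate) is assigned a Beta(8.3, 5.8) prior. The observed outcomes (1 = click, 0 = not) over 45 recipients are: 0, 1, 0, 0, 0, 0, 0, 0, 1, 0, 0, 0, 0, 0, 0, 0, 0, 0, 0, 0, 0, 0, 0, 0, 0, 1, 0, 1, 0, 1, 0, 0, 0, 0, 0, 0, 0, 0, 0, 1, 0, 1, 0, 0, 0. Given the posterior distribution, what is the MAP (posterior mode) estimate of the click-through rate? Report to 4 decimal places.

0.2504

The Beta prior is conjugate to a Binomial/Bernoulli likelihood; the update adds successes to α and failures to β.
Posterior: Beta(α+k, β+n−k) = Beta(8.3+7, 5.8+38) = Beta(15.3, 43.8).
Mode of Beta(a,b) for a,b>1 is (a−1)/(a+b−2) = 14.3/57.1 = 0.2504.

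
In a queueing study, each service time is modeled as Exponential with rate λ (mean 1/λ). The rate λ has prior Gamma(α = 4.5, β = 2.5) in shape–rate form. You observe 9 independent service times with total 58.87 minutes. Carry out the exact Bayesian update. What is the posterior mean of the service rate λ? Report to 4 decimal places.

With a Gamma(shape α, rate β) prior on the exponential rate λ, the posterior after n observations with total T = Σxᵢ is Gamma(α+n, β+T).
Posterior: Gamma(4.5+9, 2.5+58.87) = Gamma(13.5, 61.37).
Posterior mean of λ = α/β = 13.5/61.37 = 0.2200.

0.2200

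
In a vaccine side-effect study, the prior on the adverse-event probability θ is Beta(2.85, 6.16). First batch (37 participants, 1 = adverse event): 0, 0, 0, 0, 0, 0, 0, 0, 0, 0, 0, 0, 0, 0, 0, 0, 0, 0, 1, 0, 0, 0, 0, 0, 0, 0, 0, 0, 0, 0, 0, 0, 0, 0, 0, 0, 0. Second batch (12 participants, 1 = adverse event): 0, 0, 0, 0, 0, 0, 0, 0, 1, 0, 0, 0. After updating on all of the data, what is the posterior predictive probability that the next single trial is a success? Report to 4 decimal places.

0.0836

The Beta prior is conjugate to a Binomial/Bernoulli likelihood; the update adds successes to α and failures to β.
After batch 1: Beta(2.85+1, 6.16+36) = Beta(3.85, 42.16).
After batch 2: Beta(3.85+1, 42.16+11) = Beta(4.85, 53.16).
For a single future Bernoulli trial, P(success | data) = α/(α+β) = 0.0836.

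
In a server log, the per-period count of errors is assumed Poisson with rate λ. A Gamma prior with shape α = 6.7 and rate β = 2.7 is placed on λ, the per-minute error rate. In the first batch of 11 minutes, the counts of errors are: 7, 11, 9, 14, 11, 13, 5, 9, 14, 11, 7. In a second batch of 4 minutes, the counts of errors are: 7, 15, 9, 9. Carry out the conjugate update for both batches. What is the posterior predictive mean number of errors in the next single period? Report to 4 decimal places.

With a Gamma(shape α, rate β) prior, the Poisson likelihood is conjugate: the posterior is Gamma(α + ΣXᵢ, β + n).
Batch 1: sum of counts S = 111 over n = 11 minutes.
After batch 1: Gamma(α+S, β+n) = Gamma(6.7+111, 2.7+11) = Gamma(117.7, 13.7).
Batch 2: sum of counts S = 40 over n = 4 minutes.
After batch 2: Gamma(α+S, β+n) = Gamma(117.7+40, 13.7+4) = Gamma(157.7, 17.7).
The predictive distribution for one future period is NegBinom with mean α/β = 8.9096.

8.9096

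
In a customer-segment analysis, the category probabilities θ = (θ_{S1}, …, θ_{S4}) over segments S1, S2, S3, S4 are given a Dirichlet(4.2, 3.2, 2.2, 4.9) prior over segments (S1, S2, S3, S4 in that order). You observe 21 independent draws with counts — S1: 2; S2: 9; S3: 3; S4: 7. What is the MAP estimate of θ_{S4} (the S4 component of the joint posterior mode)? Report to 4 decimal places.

0.3460

The Dirichlet prior is conjugate to the Multinomial likelihood: each posterior αⱼ = prior αⱼ + observed count nⱼ.
Posterior concentration: (6.2, 12.2, 5.2, 11.9), total = 35.5.
Joint mode component: (α_{S4}−1)/(Σα−K) = 10.9/31.5 = 0.3460.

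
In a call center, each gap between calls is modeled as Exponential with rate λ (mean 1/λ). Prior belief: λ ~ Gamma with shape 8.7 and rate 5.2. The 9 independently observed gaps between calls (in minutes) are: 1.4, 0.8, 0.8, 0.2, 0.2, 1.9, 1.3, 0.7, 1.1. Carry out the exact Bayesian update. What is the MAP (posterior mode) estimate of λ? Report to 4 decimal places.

With a Gamma(shape α, rate β) prior on the exponential rate λ, the posterior after n observations with total T = Σxᵢ is Gamma(α+n, β+T).
Sum of observations T = 8.4 minutes; n = 9.
Posterior: Gamma(8.7+9, 5.2+8.4) = Gamma(17.7, 13.6).
Mode = (α−1)/β = 1.2279.

1.2279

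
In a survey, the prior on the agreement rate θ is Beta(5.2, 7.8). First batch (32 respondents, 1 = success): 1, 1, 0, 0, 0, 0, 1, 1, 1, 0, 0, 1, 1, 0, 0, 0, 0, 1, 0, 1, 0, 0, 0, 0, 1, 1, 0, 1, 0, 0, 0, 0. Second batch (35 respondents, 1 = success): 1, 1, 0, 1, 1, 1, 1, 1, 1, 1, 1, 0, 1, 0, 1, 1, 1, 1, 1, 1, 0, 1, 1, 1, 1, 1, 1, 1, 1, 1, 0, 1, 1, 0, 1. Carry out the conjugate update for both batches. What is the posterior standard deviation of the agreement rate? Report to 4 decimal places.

0.0549

The Beta prior is conjugate to a Binomial/Bernoulli likelihood; the update adds successes to α and failures to β.
After batch 1: Beta(5.2+12, 7.8+20) = Beta(17.2, 27.8).
After batch 2: Beta(17.2+29, 27.8+6) = Beta(46.2, 33.8).
Var = αβ/((α+β)²(α+β+1)) = 46.2·33.8/(80.0²·81.0) = 0.00301227; SD = √0.00301227 = 0.0549.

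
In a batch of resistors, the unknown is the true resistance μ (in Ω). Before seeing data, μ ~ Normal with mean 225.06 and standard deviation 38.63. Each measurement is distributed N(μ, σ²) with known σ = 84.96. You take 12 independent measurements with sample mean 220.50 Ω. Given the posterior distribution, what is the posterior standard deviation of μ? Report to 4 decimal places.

For Normal data with known variance σ², a Normal(μ₀, σ₀²) prior on μ is conjugate. Posterior precision = 1/σ₀² + n/σ²; posterior mean is the precision-weighted average of μ₀ and x̄.
σ₀² = 38.63² = 1492.2769, σ² = 84.96² = 7218.2016; σ² + n·σ₀² = 7218.2016 + 12·1492.2769 = 25125.5244.
Posterior precision = 1/σ₀² + n/σ² = 1/1492.2769 + 12/7218.2016 = (σ² + n·σ₀²)/(σ₀²σ²) = 25125.5244/(1492.2769·7218.2016); posterior variance σₙ² = σ₀²σ²/(σ² + n·σ₀²) = 1492.2769·7218.2016/25125.5244 = 428.709679.
Posterior SD = √σₙ² = √(1492.2769·7218.2016/25125.5244) = 20.7053.

20.7053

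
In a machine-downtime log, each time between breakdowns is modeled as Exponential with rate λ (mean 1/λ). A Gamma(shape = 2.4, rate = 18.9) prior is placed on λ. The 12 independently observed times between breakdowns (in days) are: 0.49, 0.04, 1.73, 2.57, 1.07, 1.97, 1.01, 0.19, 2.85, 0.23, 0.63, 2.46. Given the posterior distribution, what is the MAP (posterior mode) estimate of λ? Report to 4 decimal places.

0.3925

With a Gamma(shape α, rate β) prior on the exponential rate λ, the posterior after n observations with total T = Σxᵢ is Gamma(α+n, β+T).
Sum of observations T = 15.24 days; n = 12.
Posterior: Gamma(2.4+12, 18.9+15.24) = Gamma(14.4, 34.14).
Mode = (α−1)/β = 0.3925.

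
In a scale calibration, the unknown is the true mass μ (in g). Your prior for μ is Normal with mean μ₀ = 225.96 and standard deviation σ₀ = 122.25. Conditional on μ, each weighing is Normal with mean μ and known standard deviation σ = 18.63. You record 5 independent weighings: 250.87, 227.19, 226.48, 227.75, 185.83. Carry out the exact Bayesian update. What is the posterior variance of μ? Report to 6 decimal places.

For Normal data with known variance σ², a Normal(μ₀, σ₀²) prior on μ is conjugate. Posterior precision = 1/σ₀² + n/σ²; posterior mean is the precision-weighted average of μ₀ and x̄.
σ₀² = 122.25² = 14945.0625, σ² = 18.63² = 347.0769; σ² + n·σ₀² = 347.0769 + 5·14945.0625 = 75072.3894.
Posterior precision = 1/σ₀² + n/σ² = 1/14945.0625 + 5/347.0769 = (σ² + n·σ₀²)/(σ₀²σ²) = 75072.3894/(14945.0625·347.0769); posterior variance σₙ² = σ₀²σ²/(σ² + n·σ₀²) = 14945.0625·347.0769/75072.3894 = 69.094457.

69.094457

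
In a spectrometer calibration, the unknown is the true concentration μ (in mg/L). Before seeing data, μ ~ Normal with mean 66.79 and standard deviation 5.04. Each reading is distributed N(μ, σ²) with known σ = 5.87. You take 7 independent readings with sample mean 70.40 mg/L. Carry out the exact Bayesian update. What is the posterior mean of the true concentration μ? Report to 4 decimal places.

69.8140

For Normal data with known variance σ², a Normal(μ₀, σ₀²) prior on μ is conjugate. Posterior precision = 1/σ₀² + n/σ²; posterior mean is the precision-weighted average of μ₀ and x̄.
n·x̄ = 7·70.40 = 492.8.
σ₀² = 5.04² = 25.4016, σ² = 5.87² = 34.4569; σ² + n·σ₀² = 34.4569 + 7·25.4016 = 212.2681.
Posterior mean = (μ₀/σ₀² + n·x̄/σ²)/(1/σ₀² + n/σ²) = (σ²·μ₀ + σ₀²·n·x̄)/(σ² + n·σ₀²) = (34.4569·66.79 + 25.4016·492.8)/212.2681 = 14819.284831/212.2681 = 69.8140.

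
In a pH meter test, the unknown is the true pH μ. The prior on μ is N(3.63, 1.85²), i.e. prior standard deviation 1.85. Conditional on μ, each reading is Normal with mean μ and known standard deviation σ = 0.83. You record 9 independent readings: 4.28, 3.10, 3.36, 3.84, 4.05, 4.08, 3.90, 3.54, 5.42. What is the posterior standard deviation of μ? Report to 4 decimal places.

For Normal data with known variance σ², a Normal(μ₀, σ₀²) prior on μ is conjugate. Posterior precision = 1/σ₀² + n/σ²; posterior mean is the precision-weighted average of μ₀ and x̄.
σ₀² = 1.85² = 3.4225, σ² = 0.83² = 0.6889; σ² + n·σ₀² = 0.6889 + 9·3.4225 = 31.4914.
Posterior precision = 1/σ₀² + n/σ² = 1/3.4225 + 9/0.6889 = (σ² + n·σ₀²)/(σ₀²σ²) = 31.4914/(3.4225·0.6889); posterior variance σₙ² = σ₀²σ²/(σ² + n·σ₀²) = 3.4225·0.6889/31.4914 = 0.074870.
Posterior SD = √σₙ² = √(3.4225·0.6889/31.4914) = 0.2736.

0.2736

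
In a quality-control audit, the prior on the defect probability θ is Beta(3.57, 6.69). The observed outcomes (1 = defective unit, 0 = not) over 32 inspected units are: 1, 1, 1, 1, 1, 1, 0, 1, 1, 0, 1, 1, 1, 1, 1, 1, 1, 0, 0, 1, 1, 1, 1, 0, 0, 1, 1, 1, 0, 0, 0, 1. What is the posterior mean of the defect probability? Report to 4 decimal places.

The Beta prior is conjugate to a Binomial/Bernoulli likelihood; the update adds successes to α and failures to β.
Posterior: Beta(α+k, β+n−k) = Beta(3.57+23, 6.69+9) = Beta(26.57, 15.69).
Posterior mean = α/(α+β) = 26.57/42.26 = 0.6287.

0.6287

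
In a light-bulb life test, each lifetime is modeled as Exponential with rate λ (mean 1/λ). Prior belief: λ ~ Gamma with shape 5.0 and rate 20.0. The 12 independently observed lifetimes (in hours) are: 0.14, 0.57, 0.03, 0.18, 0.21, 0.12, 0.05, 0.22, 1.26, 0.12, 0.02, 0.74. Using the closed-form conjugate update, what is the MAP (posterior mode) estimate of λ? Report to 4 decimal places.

0.6762

With a Gamma(shape α, rate β) prior on the exponential rate λ, the posterior after n observations with total T = Σxᵢ is Gamma(α+n, β+T).
Sum of observations T = 3.66 hours; n = 12.
Posterior: Gamma(5.0+12, 20.0+3.66) = Gamma(17.0, 23.66).
Mode = (α−1)/β = 0.6762.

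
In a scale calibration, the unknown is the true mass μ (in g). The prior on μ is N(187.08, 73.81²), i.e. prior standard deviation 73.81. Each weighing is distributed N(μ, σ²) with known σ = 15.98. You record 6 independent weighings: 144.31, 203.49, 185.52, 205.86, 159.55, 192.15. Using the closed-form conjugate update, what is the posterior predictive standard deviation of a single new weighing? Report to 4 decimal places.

17.2508

For Normal data with known variance σ², a Normal(μ₀, σ₀²) prior on μ is conjugate. Posterior precision = 1/σ₀² + n/σ²; posterior mean is the precision-weighted average of μ₀ and x̄.
σ₀² = 73.81² = 5447.9161, σ² = 15.98² = 255.3604; σ² + n·σ₀² = 255.3604 + 6·5447.9161 = 32942.857.
Posterior precision = 1/σ₀² + n/σ² = 1/5447.9161 + 6/255.3604 = (σ² + n·σ₀²)/(σ₀²σ²) = 32942.857/(5447.9161·255.3604); posterior variance σₙ² = σ₀²σ²/(σ² + n·σ₀²) = 5447.9161·255.3604/32942.857 = 42.230157.
Predictive variance for one new observation = σₙ² + σ² = 5447.9161·255.3604/32942.857 + 255.3604 = σ²·(σ₀² + 32942.857)/32942.857 = 255.3604·38390.7731/32942.857 = 297.590557; SD = √(255.3604·38390.7731/32942.857) = 17.2508.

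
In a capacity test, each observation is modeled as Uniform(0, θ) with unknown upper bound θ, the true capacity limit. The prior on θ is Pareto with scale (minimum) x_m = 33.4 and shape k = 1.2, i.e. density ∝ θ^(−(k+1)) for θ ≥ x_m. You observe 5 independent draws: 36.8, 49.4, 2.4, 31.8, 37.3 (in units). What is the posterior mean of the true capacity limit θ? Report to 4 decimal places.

A Pareto(scale x_m, shape k) prior on the upper bound θ of Uniform(0, θ) is conjugate: posterior is Pareto(max(x_m, max xᵢ), k + n).
Sample maximum = 49.4; prior scale x_m = 33.4 → posterior scale = max = 49.4.
Posterior shape = 1.2 + 5 = 6.2.
E[θ|data] = k·x_m/(k−1) = 6.2·49.4/5.2 = 58.9000.

58.9000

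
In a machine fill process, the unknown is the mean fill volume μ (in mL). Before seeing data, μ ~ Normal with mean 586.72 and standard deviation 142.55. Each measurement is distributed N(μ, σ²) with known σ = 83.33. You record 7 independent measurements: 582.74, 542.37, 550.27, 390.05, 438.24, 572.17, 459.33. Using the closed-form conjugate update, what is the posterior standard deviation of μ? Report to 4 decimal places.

For Normal data with known variance σ², a Normal(μ₀, σ₀²) prior on μ is conjugate. Posterior precision = 1/σ₀² + n/σ²; posterior mean is the precision-weighted average of μ₀ and x̄.
σ₀² = 142.55² = 20320.5025, σ² = 83.33² = 6943.8889; σ² + n·σ₀² = 6943.8889 + 7·20320.5025 = 149187.4064.
Posterior precision = 1/σ₀² + n/σ² = 1/20320.5025 + 7/6943.8889 = (σ² + n·σ₀²)/(σ₀²σ²) = 149187.4064/(20320.5025·6943.8889); posterior variance σₙ² = σ₀²σ²/(σ² + n·σ₀²) = 20320.5025·6943.8889/149187.4064 = 945.812486.
Posterior SD = √σₙ² = √(20320.5025·6943.8889/149187.4064) = 30.7541.

30.7541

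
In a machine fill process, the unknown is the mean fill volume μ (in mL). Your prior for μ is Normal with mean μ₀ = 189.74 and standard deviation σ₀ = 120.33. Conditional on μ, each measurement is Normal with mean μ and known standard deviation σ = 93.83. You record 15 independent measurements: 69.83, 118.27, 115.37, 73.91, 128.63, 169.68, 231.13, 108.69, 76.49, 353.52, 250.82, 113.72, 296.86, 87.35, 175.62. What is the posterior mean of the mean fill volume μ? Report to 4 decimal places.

For Normal data with known variance σ², a Normal(μ₀, σ₀²) prior on μ is conjugate. Posterior precision = 1/σ₀² + n/σ²; posterior mean is the precision-weighted average of μ₀ and x̄.
Σxᵢ = 69.83 + 118.27 + 115.37 + 73.91 + 128.63 + 169.68 + 231.13 + 108.69 + 76.49 + 353.52 + 250.82 + 113.72 + 296.86 + 87.35 + 175.62 = 2369.89, so n·x̄ = 2369.89.
σ₀² = 120.33² = 14479.3089, σ² = 93.83² = 8804.0689; σ² + n·σ₀² = 8804.0689 + 15·14479.3089 = 225993.7024.
Posterior mean = (μ₀/σ₀² + n·x̄/σ²)/(1/σ₀² + n/σ²) = (σ²·μ₀ + σ₀²·n·x̄)/(σ² + n·σ₀²) = (8804.0689·189.74 + 14479.3089·2369.89)/225993.7024 = 35984853.402107/225993.7024 = 159.2295.

159.2295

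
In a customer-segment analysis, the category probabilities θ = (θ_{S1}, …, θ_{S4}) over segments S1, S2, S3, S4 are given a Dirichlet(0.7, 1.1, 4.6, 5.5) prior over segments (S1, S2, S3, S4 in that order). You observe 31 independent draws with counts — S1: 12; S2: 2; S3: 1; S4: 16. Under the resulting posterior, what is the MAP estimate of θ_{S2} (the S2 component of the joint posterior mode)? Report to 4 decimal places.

The Dirichlet prior is conjugate to the Multinomial likelihood: each posterior αⱼ = prior αⱼ + observed count nⱼ.
Posterior concentration: (12.7, 3.1, 5.6, 21.5), total = 42.9.
Joint mode component: (α_{S2}−1)/(Σα−K) = 2.1/38.9 = 0.0540.

0.0540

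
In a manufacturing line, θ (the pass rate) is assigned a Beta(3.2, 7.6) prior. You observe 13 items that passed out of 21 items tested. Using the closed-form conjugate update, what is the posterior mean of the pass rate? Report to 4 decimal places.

0.5094

The Beta prior is conjugate to a Binomial/Bernoulli likelihood; the update adds successes to α and failures to β.
Posterior: Beta(α+k, β+n−k) = Beta(3.2+13, 7.6+8) = Beta(16.2, 15.6).
Posterior mean = α/(α+β) = 16.2/31.8 = 0.5094.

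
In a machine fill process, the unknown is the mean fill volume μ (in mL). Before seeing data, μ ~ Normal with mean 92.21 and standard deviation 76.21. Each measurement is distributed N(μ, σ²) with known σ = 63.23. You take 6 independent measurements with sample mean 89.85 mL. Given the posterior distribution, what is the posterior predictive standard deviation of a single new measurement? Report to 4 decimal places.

For Normal data with known variance σ², a Normal(μ₀, σ₀²) prior on μ is conjugate. Posterior precision = 1/σ₀² + n/σ²; posterior mean is the precision-weighted average of μ₀ and x̄.
σ₀² = 76.21² = 5807.9641, σ² = 63.23² = 3998.0329; σ² + n·σ₀² = 3998.0329 + 6·5807.9641 = 38845.8175.
Posterior precision = 1/σ₀² + n/σ² = 1/5807.9641 + 6/3998.0329 = (σ² + n·σ₀²)/(σ₀²σ²) = 38845.8175/(5807.9641·3998.0329); posterior variance σₙ² = σ₀²σ²/(σ² + n·σ₀²) = 5807.9641·3998.0329/38845.8175 = 597.758859.
Predictive variance for one new observation = σₙ² + σ² = 5807.9641·3998.0329/38845.8175 + 3998.0329 = σ²·(σ₀² + 38845.8175)/38845.8175 = 3998.0329·44653.7816/38845.8175 = 4595.791759; SD = √(3998.0329·44653.7816/38845.8175) = 67.7923.

67.7923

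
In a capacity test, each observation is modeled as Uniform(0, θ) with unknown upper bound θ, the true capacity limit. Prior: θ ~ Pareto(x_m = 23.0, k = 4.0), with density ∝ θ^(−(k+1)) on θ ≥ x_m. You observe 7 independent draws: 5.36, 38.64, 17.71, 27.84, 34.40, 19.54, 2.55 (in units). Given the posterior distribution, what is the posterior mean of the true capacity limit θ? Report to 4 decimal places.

42.5040

A Pareto(scale x_m, shape k) prior on the upper bound θ of Uniform(0, θ) is conjugate: posterior is Pareto(max(x_m, max xᵢ), k + n).
Sample maximum = 38.64; prior scale x_m = 23.0 → posterior scale = max = 38.64.
Posterior shape = 4.0 + 7 = 11.0.
E[θ|data] = k·x_m/(k−1) = 11.0·38.64/10.0 = 42.5040.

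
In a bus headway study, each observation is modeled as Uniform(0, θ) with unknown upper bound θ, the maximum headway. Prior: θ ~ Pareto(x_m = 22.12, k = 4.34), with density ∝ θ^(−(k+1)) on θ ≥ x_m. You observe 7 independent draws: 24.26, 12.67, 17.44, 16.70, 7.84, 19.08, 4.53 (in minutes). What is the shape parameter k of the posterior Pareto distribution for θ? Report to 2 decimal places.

11.34

A Pareto(scale x_m, shape k) prior on the upper bound θ of Uniform(0, θ) is conjugate: posterior is Pareto(max(x_m, max xᵢ), k + n).
Sample maximum = 24.26; prior scale x_m = 22.12 → posterior scale = max = 24.26.
Posterior shape = 4.34 + 7 = 11.34.
Posterior shape k = 11.34.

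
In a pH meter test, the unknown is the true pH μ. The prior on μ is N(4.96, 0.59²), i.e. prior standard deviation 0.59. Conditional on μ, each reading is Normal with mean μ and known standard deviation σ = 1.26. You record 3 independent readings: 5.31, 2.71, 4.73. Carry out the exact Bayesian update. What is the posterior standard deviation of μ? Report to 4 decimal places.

For Normal data with known variance σ², a Normal(μ₀, σ₀²) prior on μ is conjugate. Posterior precision = 1/σ₀² + n/σ²; posterior mean is the precision-weighted average of μ₀ and x̄.
σ₀² = 0.59² = 0.3481, σ² = 1.26² = 1.5876; σ² + n·σ₀² = 1.5876 + 3·0.3481 = 2.6319.
Posterior precision = 1/σ₀² + n/σ² = 1/0.3481 + 3/1.5876 = (σ² + n·σ₀²)/(σ₀²σ²) = 2.6319/(0.3481·1.5876); posterior variance σₙ² = σ₀²σ²/(σ² + n·σ₀²) = 0.3481·1.5876/2.6319 = 0.209979.
Posterior SD = √σₙ² = √(0.3481·1.5876/2.6319) = 0.4582.

0.4582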